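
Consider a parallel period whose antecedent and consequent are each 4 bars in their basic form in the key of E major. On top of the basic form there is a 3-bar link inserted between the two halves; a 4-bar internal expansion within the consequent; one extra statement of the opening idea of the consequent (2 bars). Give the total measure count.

Basic parallel period: 4 + 4 = 8 bars.
8 (basic form) + 3 (link) + 4 (internal expansion) + 2 (extra statement) = 17.

17 measures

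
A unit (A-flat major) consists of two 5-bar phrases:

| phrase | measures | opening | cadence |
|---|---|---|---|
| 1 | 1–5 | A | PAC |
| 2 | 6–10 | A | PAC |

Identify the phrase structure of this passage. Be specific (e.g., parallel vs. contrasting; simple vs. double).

Both phrases have the same opening (A) and the same cadence (perfect authentic cadence): the second is a restatement, not a consequent, so this is a repeated phrase rather than a period.

repeated phrase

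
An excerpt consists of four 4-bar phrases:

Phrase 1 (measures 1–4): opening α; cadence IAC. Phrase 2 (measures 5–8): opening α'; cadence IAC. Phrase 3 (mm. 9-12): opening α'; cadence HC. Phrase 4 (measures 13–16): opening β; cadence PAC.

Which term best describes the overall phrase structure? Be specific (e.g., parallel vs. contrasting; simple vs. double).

parallel double period

Four phrases in two halves: the first half (mm. 1–8) ends with an imperfect authentic cadence, the second (mm. 9–16) with a perfect authentic cadence — a large antecedent–consequent pair, i.e. a double period.
Phrase 3 begins with the same material as phrase 1, making it parallel.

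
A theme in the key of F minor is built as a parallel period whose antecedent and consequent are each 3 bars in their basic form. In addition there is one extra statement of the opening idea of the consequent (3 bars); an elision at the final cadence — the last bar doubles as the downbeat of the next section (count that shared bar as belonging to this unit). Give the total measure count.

9 measures

Basic parallel period: 3 + 3 = 6 bars.
6 (basic form) + 3 (extra statement) = 9.
The elision shares a bar with the next section but does not change this unit's count.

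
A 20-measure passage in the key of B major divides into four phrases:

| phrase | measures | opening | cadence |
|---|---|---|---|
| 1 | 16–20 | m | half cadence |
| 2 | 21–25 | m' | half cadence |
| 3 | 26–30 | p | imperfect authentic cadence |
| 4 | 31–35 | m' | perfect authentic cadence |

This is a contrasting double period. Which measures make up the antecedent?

In a double period the first pair of phrases (ending half cadence) is the large antecedent and the second pair (ending perfect authentic cadence) is the large consequent; the antecedent is measures 16–25.

measures 16–25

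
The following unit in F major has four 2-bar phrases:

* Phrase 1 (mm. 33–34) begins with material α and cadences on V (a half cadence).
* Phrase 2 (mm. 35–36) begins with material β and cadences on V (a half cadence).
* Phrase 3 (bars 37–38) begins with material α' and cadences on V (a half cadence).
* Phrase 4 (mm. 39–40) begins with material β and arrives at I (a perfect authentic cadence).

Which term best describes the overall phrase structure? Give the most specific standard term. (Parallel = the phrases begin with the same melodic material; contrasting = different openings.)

Four phrases in two halves: the first half (measures 33-36) ends with a half cadence, the second (mm. 37–40) with a perfect authentic cadence — a large antecedent–consequent pair, i.e. a double period.
Phrase 3 begins with the same material as phrase 1, making it parallel.

parallel double period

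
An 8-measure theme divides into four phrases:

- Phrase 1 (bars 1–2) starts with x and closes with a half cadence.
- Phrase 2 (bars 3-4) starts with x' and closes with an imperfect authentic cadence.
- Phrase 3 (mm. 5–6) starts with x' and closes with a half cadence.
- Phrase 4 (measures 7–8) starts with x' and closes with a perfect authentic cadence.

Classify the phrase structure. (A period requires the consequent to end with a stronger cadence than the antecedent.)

parallel double period

Four phrases in two halves: the first half (measures 1–4) ends with an imperfect authentic cadence, the second (bars 5–8) with a perfect authentic cadence — a large antecedent–consequent pair, i.e. a double period.
Phrase 3 begins with the same material as phrase 1, making it parallel.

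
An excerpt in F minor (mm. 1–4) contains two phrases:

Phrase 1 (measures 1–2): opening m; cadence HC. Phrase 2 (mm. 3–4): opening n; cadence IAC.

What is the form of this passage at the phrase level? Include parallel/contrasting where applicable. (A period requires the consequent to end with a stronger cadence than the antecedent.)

Phrase 1 ends with a half cadence (weaker) and phrase 2 with an imperfect authentic cadence (stronger): antecedent + consequent = a period.
The two phrases open with different material (m / n), so the period is contrasting.

contrasting period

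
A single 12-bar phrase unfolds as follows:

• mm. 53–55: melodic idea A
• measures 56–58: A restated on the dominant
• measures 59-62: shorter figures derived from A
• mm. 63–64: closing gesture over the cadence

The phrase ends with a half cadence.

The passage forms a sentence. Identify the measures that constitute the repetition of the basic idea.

The presentation of a sentence is the basic idea (mm. 53–55) plus its repetition (mm. 56–58); the repetition of the basic idea is therefore mm. 56–58.

measures 56–58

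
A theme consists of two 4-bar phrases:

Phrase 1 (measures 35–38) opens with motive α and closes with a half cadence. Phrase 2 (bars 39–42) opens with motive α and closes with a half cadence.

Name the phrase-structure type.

Both phrases have the same opening (α) and the same cadence (half cadence): the second is a restatement, not a consequent, so this is a repeated phrase rather than a period.

repeated phrase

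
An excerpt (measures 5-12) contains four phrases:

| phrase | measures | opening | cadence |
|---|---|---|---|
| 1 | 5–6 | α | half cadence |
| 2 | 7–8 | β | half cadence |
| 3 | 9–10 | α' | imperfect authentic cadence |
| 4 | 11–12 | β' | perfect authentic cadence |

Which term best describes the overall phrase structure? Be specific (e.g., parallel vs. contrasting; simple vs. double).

parallel double period

Four phrases in two halves: the first half (measures 5–8) ends with a half cadence, the second (measures 9–12) with a perfect authentic cadence — a large antecedent–consequent pair, i.e. a double period.
Phrase 3 begins with the same material as phrase 1, making it parallel.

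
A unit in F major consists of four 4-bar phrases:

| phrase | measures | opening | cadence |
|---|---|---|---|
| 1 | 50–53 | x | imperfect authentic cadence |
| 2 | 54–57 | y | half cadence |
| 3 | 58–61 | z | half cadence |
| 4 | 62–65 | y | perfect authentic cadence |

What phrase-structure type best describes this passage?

Four phrases in two halves: the first half (mm. 50–57) ends with a half cadence, the second (mm. 58-65) with a perfect authentic cadence — a large antecedent–consequent pair, i.e. a double period.
Phrase 3 begins with different material from phrase 1, making it contrasting.

contrasting double period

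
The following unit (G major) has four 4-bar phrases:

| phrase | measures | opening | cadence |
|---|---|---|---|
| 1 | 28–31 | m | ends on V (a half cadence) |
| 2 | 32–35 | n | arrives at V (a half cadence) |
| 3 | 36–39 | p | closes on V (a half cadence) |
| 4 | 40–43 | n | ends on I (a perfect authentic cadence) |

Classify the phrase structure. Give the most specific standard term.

contrasting double period

Four phrases in two halves: the first half (mm. 28–35) ends with a half cadence, the second (mm. 36-43) with a perfect authentic cadence — a large antecedent–consequent pair, i.e. a double period.
Phrase 3 begins with different material from phrase 1, making it contrasting.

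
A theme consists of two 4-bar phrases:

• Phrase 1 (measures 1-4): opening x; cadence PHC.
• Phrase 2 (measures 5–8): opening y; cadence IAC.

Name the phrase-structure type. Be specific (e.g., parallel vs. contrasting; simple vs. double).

Phrase 1 ends with a Phrygian half cadence (weaker) and phrase 2 with an imperfect authentic cadence (stronger): antecedent + consequent = a period.
The two phrases open with different material (x / y), so the period is contrasting.

contrasting period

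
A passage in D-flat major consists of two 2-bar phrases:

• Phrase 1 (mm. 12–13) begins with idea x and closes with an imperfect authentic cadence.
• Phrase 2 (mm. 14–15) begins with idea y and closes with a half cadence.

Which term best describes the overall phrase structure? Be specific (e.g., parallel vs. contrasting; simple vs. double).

The second phrase closes with a half cadence, which is not stronger than the first phrase's imperfect authentic cadence; without a weak→strong cadential pair there is no antecedent–consequent relationship, so this is a phrase group rather than a period.

phrase group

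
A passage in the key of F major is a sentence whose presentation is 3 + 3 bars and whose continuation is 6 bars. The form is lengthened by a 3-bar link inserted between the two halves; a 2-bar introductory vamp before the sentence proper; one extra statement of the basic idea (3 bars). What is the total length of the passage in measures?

20 measures

Basic sentence: 3 + 3 + 6 = 12 bars.
12 (basic form) + 3 (link) + 2 (introduction) + 3 (extra statement) = 20.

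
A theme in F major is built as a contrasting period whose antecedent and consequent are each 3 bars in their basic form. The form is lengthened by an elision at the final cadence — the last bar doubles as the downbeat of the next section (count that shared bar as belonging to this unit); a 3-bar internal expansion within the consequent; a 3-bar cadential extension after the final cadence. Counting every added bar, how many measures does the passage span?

Basic contrasting period: 3 + 3 = 6 bars.
6 (basic form) + 3 (internal expansion) + 3 (cadential extension) = 12.
The elision shares a bar with the next section but does not change this unit's count.

12 measures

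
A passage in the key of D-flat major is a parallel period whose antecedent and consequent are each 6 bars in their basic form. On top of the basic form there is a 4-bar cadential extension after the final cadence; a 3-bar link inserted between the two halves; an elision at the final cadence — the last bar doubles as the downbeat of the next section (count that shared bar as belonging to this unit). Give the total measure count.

Basic parallel period: 6 + 6 = 12 bars.
12 (basic form) + 4 (cadential extension) + 3 (link) = 19.
The elision shares a bar with the next section but does not change this unit's count.

19 measures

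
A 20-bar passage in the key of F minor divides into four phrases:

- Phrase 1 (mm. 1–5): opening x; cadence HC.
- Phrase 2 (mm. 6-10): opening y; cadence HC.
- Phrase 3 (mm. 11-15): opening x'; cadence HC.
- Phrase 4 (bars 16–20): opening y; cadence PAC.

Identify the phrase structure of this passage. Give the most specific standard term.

Four phrases in two halves: the first half (measures 1-10) ends with a half cadence, the second (bars 11–20) with a perfect authentic cadence — a large antecedent–consequent pair, i.e. a double period.
Phrase 3 begins with the same material as phrase 1, making it parallel.

parallel double period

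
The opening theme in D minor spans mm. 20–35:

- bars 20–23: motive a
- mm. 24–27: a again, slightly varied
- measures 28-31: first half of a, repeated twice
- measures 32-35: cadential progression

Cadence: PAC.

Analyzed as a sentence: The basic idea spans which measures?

The presentation of a sentence is the basic idea (bars 20–23) plus its repetition (measures 24–27); the basic idea is therefore mm. 20-23.

measures 20–23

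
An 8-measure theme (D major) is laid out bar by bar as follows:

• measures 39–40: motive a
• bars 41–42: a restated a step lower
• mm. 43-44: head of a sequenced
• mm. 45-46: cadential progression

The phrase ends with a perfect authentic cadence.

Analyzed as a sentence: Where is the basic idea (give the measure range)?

The presentation of a sentence is the basic idea (measures 39-40) plus its repetition (mm. 41–42); the basic idea is therefore mm. 39–40.

measures 39–40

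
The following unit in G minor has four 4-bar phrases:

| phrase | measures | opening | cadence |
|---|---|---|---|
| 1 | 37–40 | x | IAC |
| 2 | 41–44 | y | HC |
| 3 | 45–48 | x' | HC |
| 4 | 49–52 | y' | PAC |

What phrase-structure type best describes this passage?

parallel double period

Four phrases in two halves: the first half (mm. 37–44) ends with a half cadence, the second (mm. 45-52) with a perfect authentic cadence — a large antecedent–consequent pair, i.e. a double period.
Phrase 3 begins with the same material as phrase 1, making it parallel.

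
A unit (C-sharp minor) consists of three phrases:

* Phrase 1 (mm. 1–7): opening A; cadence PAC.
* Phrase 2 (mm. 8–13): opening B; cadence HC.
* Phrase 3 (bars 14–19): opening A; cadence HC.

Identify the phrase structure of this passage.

The final phrase closes with a half cadence, which is not stronger than the preceding half cadence; the 3 phrases lack an overall antecedent–consequent design and so form a phrase group.

phrase group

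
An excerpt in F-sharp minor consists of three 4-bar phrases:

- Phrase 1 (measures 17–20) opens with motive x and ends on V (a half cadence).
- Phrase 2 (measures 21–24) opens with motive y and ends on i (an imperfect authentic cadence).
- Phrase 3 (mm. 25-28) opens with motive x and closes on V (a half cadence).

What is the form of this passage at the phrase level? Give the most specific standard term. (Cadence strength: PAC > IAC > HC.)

phrase group

The final phrase closes with a half cadence, which is not stronger than the preceding imperfect authentic cadence; the 3 phrases lack an overall antecedent–consequent design and so form a phrase group.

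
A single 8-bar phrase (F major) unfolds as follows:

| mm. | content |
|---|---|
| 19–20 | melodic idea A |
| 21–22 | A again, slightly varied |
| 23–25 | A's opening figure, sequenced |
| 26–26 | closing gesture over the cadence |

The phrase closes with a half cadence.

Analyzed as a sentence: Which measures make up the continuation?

measures 23–26

After the presentation (mm. 19–22), the continuation covers the fragmentation through the cadence: mm. 23-26.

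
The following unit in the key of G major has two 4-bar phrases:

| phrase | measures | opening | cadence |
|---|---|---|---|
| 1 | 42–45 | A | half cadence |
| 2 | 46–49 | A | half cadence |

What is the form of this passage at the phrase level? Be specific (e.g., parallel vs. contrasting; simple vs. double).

Both phrases have the same opening (A) and the same cadence (half cadence): the second is a restatement, not a consequent, so this is a repeated phrase rather than a period.

repeated phrase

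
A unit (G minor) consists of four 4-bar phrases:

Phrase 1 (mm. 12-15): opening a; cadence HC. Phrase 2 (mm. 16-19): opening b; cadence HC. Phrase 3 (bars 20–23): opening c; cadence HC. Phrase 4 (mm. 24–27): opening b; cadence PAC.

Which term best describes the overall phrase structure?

Four phrases in two halves: the first half (measures 12–19) ends with a half cadence, the second (mm. 20–27) with a perfect authentic cadence — a large antecedent–consequent pair, i.e. a double period.
Phrase 3 begins with different material from phrase 1, making it contrasting.

contrasting double period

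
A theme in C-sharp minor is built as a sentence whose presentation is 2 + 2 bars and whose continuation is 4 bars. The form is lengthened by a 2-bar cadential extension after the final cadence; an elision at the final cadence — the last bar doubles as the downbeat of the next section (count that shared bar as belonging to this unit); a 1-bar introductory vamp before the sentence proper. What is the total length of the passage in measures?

11 measures

Basic sentence: 2 + 2 + 4 = 8 bars.
8 (basic form) + 2 (cadential extension) + 1 (introduction) = 11.
The elision shares a bar with the next section but does not change this unit's count.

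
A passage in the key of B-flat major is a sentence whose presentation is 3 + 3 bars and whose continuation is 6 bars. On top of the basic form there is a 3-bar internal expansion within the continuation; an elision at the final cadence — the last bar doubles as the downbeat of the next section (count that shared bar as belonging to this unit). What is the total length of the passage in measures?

15 measures

Basic sentence: 3 + 3 + 6 = 12 bars.
12 (basic form) + 3 (internal expansion) = 15.
The elision shares a bar with the next section but does not change this unit's count.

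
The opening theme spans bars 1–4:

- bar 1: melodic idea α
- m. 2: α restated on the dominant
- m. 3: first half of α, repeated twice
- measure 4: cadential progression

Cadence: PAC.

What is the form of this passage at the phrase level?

Basic idea (measure 1) + its repetition (bar 2) form the presentation; fragmentation and cadence (mm. 3-4) form the continuation — the 4-bar whole is a sentence.

sentence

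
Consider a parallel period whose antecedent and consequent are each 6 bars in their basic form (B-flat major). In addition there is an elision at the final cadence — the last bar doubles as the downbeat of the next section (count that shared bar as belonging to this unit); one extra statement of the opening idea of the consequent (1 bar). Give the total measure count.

Basic parallel period: 6 + 6 = 12 bars.
12 (basic form) + 1 (extra statement) = 13.
The elision shares a bar with the next section but does not change this unit's count.

13 measures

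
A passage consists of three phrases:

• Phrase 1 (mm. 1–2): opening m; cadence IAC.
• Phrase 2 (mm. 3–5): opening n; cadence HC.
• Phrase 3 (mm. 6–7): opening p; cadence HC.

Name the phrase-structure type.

The final phrase closes with a half cadence, which is not stronger than the preceding half cadence; the 3 phrases lack an overall antecedent–consequent design and so form a phrase group.

phrase group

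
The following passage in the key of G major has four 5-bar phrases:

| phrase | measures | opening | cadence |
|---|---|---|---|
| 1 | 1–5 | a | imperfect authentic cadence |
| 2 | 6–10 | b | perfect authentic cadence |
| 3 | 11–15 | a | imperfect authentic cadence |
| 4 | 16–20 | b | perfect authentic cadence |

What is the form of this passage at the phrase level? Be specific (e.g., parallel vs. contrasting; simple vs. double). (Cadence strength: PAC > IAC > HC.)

The cadence pattern IAC–PAC–IAC–PAC is weak–strong twice, and phrases 3–4 restate phrases 1–2: a period heard twice, not a double period (which would end weakly at phrase 2).

repeated period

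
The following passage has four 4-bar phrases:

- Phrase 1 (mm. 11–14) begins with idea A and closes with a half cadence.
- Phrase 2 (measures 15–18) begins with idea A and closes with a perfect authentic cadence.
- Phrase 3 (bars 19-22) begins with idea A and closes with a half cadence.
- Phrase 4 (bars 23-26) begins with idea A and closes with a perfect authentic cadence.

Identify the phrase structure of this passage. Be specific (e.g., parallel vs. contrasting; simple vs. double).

repeated period

The cadence pattern HC–PAC–HC–PAC is weak–strong twice, and phrases 3–4 restate phrases 1–2: a period heard twice, not a double period (which would end weakly at phrase 2).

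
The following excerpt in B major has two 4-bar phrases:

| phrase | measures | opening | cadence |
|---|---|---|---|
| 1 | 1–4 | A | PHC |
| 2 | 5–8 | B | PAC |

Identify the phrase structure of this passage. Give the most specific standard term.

Phrase 1 ends with a Phrygian half cadence (weaker) and phrase 2 with a perfect authentic cadence (stronger): antecedent + consequent = a period.
The two phrases open with different material (A / B), so the period is contrasting.

contrasting period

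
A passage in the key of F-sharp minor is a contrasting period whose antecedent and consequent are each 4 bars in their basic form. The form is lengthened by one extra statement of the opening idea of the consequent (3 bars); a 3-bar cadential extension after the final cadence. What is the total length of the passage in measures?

Basic contrasting period: 4 + 4 = 8 bars.
8 (basic form) + 3 (extra statement) + 3 (cadential extension) = 14.

14 measures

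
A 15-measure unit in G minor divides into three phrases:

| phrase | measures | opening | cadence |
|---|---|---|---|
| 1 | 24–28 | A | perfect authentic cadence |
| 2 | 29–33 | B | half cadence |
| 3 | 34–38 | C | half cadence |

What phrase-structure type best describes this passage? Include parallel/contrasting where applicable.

phrase group

The final phrase closes with a half cadence, which is not stronger than the preceding half cadence; the 3 phrases lack an overall antecedent–consequent design and so form a phrase group.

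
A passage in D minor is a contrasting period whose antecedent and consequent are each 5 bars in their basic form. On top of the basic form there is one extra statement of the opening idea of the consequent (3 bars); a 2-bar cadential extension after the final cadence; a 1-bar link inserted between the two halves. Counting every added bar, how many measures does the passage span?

Basic contrasting period: 5 + 5 = 10 bars.
10 (basic form) + 3 (extra statement) + 2 (cadential extension) + 1 (link) = 16.

16 measures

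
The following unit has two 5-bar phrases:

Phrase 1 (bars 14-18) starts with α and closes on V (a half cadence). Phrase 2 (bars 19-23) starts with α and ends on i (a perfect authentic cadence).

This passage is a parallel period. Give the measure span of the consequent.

measures 19–23

The antecedent is the phrase ending with the weaker cadence (half cadence, phrase 1) and the consequent the one ending more conclusively (perfect authentic cadence, phrase 2); the consequent is mm. 19–23.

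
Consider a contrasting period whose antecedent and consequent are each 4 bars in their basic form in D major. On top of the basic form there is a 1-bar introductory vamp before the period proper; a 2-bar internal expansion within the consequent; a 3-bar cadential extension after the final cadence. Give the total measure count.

14 measures

Basic contrasting period: 4 + 4 = 8 bars.
8 (basic form) + 1 (introduction) + 2 (internal expansion) + 3 (cadential extension) = 14.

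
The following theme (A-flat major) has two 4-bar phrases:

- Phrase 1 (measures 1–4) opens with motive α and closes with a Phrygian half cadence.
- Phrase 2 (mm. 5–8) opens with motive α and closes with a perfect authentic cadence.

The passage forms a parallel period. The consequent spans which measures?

measures 5–8

The antecedent is the phrase ending with the weaker cadence (Phrygian half cadence, phrase 1) and the consequent the one ending more conclusively (perfect authentic cadence, phrase 2); the consequent is measures 5-8.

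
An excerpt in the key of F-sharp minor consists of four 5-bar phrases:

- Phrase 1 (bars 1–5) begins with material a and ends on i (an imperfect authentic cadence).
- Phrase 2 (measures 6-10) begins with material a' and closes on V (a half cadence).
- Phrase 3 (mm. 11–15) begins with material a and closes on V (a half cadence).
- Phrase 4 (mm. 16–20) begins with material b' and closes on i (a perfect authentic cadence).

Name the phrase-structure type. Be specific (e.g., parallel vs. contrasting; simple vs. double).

parallel double period

Four phrases in two halves: the first half (measures 1-10) ends with a half cadence, the second (mm. 11–20) with a perfect authentic cadence — a large antecedent–consequent pair, i.e. a double period.
Phrase 3 begins with the same material as phrase 1, making it parallel.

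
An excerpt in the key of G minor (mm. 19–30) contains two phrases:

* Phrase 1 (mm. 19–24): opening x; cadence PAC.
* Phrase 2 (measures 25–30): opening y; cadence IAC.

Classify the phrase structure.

phrase group

The second phrase closes with an imperfect authentic cadence, which is not stronger than the first phrase's perfect authentic cadence; without a weak→strong cadential pair there is no antecedent–consequent relationship, so this is a phrase group rather than a period.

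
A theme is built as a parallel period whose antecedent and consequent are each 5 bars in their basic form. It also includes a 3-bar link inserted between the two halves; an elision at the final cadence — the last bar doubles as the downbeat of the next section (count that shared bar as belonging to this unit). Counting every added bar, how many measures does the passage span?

13 measures

Basic parallel period: 5 + 5 = 10 bars.
10 (basic form) + 3 (link) = 13.
The elision shares a bar with the next section but does not change this unit's count.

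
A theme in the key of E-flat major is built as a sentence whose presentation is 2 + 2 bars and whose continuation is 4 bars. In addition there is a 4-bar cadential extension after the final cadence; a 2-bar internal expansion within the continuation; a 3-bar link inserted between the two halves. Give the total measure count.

17 measures

Basic sentence: 2 + 2 + 4 = 8 bars.
8 (basic form) + 4 (cadential extension) + 2 (internal expansion) + 3 (link) = 17.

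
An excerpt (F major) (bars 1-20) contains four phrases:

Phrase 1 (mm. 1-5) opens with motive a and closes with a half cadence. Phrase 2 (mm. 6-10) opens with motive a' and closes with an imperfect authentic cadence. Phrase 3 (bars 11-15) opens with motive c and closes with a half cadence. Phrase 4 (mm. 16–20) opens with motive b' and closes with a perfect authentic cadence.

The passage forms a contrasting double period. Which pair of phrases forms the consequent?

In a double period the first pair of phrases (ending imperfect authentic cadence) is the large antecedent and the second pair (ending perfect authentic cadence) is the large consequent; the consequent is phrases 3 and 4.

phrases 3 and 4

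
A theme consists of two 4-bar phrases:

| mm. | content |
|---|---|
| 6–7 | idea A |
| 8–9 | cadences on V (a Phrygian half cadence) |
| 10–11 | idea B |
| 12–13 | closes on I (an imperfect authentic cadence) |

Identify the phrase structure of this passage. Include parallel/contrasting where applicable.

contrasting period

Phrase 1 ends with a Phrygian half cadence (weaker) and phrase 2 with an imperfect authentic cadence (stronger): antecedent + consequent = a period.
The two phrases open with different material (A / B), so the period is contrasting.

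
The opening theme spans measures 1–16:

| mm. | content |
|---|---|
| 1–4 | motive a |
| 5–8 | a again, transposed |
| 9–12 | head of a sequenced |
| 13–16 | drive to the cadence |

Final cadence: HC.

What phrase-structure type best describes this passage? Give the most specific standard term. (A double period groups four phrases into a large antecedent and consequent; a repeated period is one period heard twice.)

Basic idea (mm. 1–4) + its repetition (measures 5-8) form the presentation; fragmentation and cadence (mm. 9-16) form the continuation — the 16-bar whole is a sentence.

sentence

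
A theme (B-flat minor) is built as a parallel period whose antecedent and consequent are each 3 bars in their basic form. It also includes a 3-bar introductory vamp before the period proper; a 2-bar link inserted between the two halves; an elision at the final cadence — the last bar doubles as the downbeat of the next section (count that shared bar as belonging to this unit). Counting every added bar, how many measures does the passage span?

11 measures

Basic parallel period: 3 + 3 = 6 bars.
6 (basic form) + 3 (introduction) + 2 (link) = 11.
The elision shares a bar with the next section but does not change this unit's count.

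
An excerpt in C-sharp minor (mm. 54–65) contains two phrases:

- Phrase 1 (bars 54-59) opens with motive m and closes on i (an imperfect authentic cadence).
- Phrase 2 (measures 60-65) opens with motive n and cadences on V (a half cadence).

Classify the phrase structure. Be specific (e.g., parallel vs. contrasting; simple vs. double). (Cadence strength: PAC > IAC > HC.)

The second phrase closes with a half cadence, which is not stronger than the first phrase's imperfect authentic cadence; without a weak→strong cadential pair there is no antecedent–consequent relationship, so this is a phrase group rather than a period.

phrase group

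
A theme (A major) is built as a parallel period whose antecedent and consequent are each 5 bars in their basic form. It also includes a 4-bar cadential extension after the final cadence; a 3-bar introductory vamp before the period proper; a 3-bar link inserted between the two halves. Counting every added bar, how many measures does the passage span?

Basic parallel period: 5 + 5 = 10 bars.
10 (basic form) + 4 (cadential extension) + 3 (introduction) + 3 (link) = 20.

20 measures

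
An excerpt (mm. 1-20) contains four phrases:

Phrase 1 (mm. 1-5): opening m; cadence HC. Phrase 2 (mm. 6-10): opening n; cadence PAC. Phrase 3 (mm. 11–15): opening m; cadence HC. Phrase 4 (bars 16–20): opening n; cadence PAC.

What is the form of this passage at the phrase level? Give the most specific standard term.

The cadence pattern HC–PAC–HC–PAC is weak–strong twice, and phrases 3–4 restate phrases 1–2: a period heard twice, not a double period (which would end weakly at phrase 2).

repeated period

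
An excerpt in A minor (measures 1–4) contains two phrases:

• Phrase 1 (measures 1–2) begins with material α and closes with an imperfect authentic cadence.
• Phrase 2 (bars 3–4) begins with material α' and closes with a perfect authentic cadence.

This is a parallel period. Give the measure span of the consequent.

The phrase ending with the weaker cadence (imperfect authentic cadence) is the antecedent; the one ending more conclusively (perfect authentic cadence) is the consequent. The consequent is measures 3–4.

measures 3–4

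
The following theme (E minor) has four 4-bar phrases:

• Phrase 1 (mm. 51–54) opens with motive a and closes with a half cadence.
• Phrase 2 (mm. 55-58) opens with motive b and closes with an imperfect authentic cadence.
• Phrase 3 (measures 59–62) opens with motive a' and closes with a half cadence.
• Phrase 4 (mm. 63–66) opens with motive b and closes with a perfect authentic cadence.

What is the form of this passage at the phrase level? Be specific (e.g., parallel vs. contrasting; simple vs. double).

Four phrases in two halves: the first half (bars 51-58) ends with an imperfect authentic cadence, the second (mm. 59-66) with a perfect authentic cadence — a large antecedent–consequent pair, i.e. a double period.
Phrase 3 begins with the same material as phrase 1, making it parallel.

parallel double period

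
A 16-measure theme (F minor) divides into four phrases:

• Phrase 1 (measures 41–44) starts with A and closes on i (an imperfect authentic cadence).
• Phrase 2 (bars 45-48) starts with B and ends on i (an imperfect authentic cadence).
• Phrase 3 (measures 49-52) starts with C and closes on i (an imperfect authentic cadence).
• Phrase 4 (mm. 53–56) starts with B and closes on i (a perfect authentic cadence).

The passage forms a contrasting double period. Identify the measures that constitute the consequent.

measures 49–56

In a double period the four phrases pair into a large antecedent (phrases 1–2, ending imperfect authentic cadence) and a large consequent (phrases 3–4, ending perfect authentic cadence). The consequent spans mm. 49–56.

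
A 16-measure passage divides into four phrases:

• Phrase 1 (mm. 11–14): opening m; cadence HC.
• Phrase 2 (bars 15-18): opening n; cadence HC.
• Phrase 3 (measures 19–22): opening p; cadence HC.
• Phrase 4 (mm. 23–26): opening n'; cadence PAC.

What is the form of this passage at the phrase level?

contrasting double period

Four phrases in two halves: the first half (bars 11-18) ends with a half cadence, the second (mm. 19–26) with a perfect authentic cadence — a large antecedent–consequent pair, i.e. a double period.
Phrase 3 begins with different material from phrase 1, making it contrasting.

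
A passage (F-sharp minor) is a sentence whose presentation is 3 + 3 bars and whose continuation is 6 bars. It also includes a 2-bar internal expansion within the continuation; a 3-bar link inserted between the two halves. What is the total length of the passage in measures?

17 measures

Basic sentence: 3 + 3 + 6 = 12 bars.
12 (basic form) + 2 (internal expansion) + 3 (link) = 17.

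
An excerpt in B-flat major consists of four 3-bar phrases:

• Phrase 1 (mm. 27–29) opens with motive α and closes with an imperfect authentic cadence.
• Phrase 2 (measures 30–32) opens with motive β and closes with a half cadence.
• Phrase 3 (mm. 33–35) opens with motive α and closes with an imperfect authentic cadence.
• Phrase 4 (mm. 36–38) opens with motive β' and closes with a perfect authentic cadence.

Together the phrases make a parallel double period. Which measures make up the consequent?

In a double period the first pair of phrases (ending half cadence) is the large antecedent and the second pair (ending perfect authentic cadence) is the large consequent; the consequent is measures 33–38.

measures 33–38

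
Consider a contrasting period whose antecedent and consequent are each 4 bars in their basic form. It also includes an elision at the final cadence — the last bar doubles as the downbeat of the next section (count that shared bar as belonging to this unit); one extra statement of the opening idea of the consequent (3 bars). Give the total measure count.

11 measures

Basic contrasting period: 4 + 4 = 8 bars.
8 (basic form) + 3 (extra statement) = 11.
The elision shares a bar with the next section but does not change this unit's count.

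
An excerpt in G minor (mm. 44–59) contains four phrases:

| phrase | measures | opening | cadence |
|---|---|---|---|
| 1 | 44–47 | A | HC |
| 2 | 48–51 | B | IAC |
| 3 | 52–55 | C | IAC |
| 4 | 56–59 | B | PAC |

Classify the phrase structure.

Four phrases in two halves: the first half (measures 44–51) ends with an imperfect authentic cadence, the second (measures 52–59) with a perfect authentic cadence — a large antecedent–consequent pair, i.e. a double period.
Phrase 3 begins with different material from phrase 1, making it contrasting.

contrasting double period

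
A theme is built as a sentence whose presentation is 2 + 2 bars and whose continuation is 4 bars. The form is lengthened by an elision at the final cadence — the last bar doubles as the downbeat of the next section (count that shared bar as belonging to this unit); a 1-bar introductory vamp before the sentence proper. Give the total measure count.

Basic sentence: 2 + 2 + 4 = 8 bars.
8 (basic form) + 1 (introduction) = 9.
The elision shares a bar with the next section but does not change this unit's count.

9 measures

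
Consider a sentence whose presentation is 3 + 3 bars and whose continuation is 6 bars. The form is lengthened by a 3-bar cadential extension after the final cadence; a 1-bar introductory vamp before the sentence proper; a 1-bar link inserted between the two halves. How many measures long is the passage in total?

Basic sentence: 3 + 3 + 6 = 12 bars.
12 (basic form) + 3 (cadential extension) + 1 (introduction) + 1 (link) = 17.

17 measures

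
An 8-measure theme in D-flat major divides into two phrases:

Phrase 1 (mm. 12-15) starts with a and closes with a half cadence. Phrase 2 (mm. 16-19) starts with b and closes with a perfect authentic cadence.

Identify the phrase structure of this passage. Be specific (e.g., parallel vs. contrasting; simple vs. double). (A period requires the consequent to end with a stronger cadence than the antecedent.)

contrasting period

Phrase 1 ends with a half cadence (weaker) and phrase 2 with a perfect authentic cadence (stronger): antecedent + consequent = a period.
The two phrases open with different material (a / b), so the period is contrasting.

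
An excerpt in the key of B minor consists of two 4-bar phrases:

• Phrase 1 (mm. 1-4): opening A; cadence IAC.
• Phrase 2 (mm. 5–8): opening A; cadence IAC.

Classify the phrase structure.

Both phrases have the same opening (A) and the same cadence (imperfect authentic cadence): the second is a restatement, not a consequent, so this is a repeated phrase rather than a period.

repeated phrase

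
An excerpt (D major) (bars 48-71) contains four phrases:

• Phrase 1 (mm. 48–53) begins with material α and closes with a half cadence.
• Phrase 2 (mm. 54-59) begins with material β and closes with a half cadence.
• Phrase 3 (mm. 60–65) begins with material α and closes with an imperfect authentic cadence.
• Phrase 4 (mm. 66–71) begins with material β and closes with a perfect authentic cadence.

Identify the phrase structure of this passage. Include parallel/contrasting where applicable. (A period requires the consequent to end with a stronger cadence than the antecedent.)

parallel double period

Four phrases in two halves: the first half (bars 48–59) ends with a half cadence, the second (mm. 60–71) with a perfect authentic cadence — a large antecedent–consequent pair, i.e. a double period.
Phrase 3 begins with the same material as phrase 1, making it parallel.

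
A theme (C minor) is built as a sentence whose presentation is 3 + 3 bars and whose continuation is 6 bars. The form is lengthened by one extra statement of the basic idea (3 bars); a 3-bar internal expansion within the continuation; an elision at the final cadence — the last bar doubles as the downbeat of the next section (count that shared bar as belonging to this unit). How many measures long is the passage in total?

18 measures

Basic sentence: 3 + 3 + 6 = 12 bars.
12 (basic form) + 3 (extra statement) + 3 (internal expansion) = 18.
The elision shares a bar with the next section but does not change this unit's count.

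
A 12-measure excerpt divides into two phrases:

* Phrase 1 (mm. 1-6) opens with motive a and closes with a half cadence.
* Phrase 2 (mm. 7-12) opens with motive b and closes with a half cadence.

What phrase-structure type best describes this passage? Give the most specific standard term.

phrase group

The second phrase closes with a half cadence, which is not stronger than the first phrase's half cadence; without a weak→strong cadential pair there is no antecedent–consequent relationship, so this is a phrase group rather than a period.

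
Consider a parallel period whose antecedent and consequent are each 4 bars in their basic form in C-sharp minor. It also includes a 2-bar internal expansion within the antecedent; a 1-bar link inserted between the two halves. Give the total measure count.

11 measures

Basic parallel period: 4 + 4 = 8 bars.
8 (basic form) + 2 (internal expansion) + 1 (link) = 11.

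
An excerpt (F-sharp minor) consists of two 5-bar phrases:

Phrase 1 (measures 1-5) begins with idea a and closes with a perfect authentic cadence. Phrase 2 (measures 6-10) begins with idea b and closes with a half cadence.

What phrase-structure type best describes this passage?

The second phrase closes with a half cadence, which is not stronger than the first phrase's perfect authentic cadence; without a weak→strong cadential pair there is no antecedent–consequent relationship, so this is a phrase group rather than a period.

phrase group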